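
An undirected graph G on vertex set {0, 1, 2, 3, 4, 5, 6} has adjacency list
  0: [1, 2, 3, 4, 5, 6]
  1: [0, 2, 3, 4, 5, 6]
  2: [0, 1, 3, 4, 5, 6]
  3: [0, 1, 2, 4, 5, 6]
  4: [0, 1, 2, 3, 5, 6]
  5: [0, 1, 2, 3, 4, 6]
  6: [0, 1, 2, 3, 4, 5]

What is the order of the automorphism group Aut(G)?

5040

All 7 vertices are pairwise adjacent: G = K_7. Any permutation of the 7 vertices preserves K_7, so Aut(K_7) = S_7 of order 7! = 5040.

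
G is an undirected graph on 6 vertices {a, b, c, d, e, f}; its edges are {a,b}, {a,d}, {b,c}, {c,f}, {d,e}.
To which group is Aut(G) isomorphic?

The degree sequence is [2, 2, 2, 2, 1, 1]; the two degree-1 vertices e and f are the ends of a path, so G = P_6. The only nontrivial automorphism of a path is the end-to-end reflection, so Aut(G) ≅ Z_2.

Z_2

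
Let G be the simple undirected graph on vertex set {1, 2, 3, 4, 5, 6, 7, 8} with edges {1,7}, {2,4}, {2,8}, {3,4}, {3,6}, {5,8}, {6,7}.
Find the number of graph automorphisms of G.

2

The degree sequence is [1, 2, 2, 2, 1, 2, 2, 2]; the two degree-1 vertices 1 and 5 are the ends of a path, so G = P_8. A path has exactly one nontrivial symmetry — reversal — giving Aut(G) of order 2.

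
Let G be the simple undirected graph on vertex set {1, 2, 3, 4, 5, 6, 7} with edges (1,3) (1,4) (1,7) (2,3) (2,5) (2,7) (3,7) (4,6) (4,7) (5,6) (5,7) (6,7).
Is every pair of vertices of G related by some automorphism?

No

Vertex 7 is the only vertex of degree 6, so every automorphism fixes it; G is not vertex-transitive.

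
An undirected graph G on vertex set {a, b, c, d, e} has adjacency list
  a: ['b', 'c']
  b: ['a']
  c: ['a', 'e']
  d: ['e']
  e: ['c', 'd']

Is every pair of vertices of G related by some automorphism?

Automorphisms preserve degree, but G has vertices of degree 1 and vertices of degree 2; no automorphism maps one to the other, so G is not vertex-transitive.

No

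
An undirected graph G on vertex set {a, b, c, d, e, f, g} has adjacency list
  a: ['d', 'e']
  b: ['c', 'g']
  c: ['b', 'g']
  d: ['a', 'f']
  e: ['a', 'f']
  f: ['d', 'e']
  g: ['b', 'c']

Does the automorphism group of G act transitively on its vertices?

G has two connected components, {a, d, e, f} and {b, c, g}; each is 2-regular, so G = C_4 ⊔ C_3. The orbit of a under Aut(G) is {a, d, e, f}, which does not contain b, so G is not vertex-transitive.

No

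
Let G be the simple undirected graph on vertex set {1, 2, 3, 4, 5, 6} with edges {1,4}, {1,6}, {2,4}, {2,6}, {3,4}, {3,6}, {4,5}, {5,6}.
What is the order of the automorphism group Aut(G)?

48

The vertices split by degree into {4, 6} (degree 4) and {1, 2, 3, 5} (degree 2); every edge runs between the two parts, so G is the complete bipartite graph K_{2,4}. The parts have unequal sizes, so no automorphism swaps them; each part is permuted independently, giving S_2 × S_4 of order 2!·4! = 48.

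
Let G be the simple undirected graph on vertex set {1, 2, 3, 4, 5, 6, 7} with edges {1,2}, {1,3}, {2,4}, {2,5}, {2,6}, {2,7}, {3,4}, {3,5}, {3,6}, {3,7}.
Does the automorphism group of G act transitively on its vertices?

Automorphisms preserve degree, but G has vertices of degree 2 and vertices of degree 5; no automorphism maps one to the other, so G is not vertex-transitive.

No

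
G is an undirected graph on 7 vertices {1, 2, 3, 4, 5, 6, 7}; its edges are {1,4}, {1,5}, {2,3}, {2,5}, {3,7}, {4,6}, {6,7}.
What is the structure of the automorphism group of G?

the dihedral group of order 14

Every vertex has degree 2 and the graph is connected, so G is the 7-cycle C_7. The automorphisms of the 7-cycle are exactly the symmetries of a regular 7-gon: the dihedral group D_7, |D_7| = 14.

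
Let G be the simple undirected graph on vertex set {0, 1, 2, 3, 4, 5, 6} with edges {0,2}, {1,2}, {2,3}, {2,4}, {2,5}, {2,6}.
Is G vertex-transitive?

No

Vertex 2 is the only vertex of degree 6, so every automorphism fixes it; G is not vertex-transitive.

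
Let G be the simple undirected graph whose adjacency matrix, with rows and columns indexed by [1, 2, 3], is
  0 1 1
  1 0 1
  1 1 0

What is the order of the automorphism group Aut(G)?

Every vertex has degree 2, so G is the complete graph K_3. Any permutation of the 3 vertices preserves K_3, so Aut(K_3) = S_3 of order 3! = 6.

6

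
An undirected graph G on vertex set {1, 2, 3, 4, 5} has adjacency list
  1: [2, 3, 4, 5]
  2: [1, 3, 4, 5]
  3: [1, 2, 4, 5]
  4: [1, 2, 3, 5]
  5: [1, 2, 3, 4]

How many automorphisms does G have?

Every vertex has degree 4, so G is the complete graph K_5. Any permutation of the 5 vertices preserves K_5, so Aut(K_5) = S_5 of order 5! = 120.

120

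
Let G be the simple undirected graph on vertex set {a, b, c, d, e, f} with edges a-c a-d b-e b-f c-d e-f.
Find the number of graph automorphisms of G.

72

G has two connected components, {b, e, f} and {a, c, d}; each is 2-regular, so G = C_3 ⊔ C_3. With two isomorphic components, Aut(G) = Aut(C_3) ≀ S_2 = (D_3 × D_3) ⋊ Z_2: permute each cycle by D_3, then optionally swap the two cycles. Order 2·(2·3)² = 72.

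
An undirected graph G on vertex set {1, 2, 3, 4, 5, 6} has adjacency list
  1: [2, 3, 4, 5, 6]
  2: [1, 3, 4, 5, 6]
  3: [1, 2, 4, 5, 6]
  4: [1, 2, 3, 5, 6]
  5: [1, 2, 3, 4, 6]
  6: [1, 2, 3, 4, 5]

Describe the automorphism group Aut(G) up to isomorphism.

All 6 vertices are pairwise adjacent: G = K_6. Any permutation of the 6 vertices preserves K_6, so Aut(K_6) = S_6 of order 6! = 720.

S_6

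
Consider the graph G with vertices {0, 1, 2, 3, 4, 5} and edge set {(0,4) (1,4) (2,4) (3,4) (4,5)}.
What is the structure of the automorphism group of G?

the symmetric group on 5 letters

Vertex 4 has degree 5 and every other vertex has degree 1, so G is the star K_{1,5} with centre 4. Any automorphism fixes the centre and permutes the 5 leaves freely, so Aut(G) ≅ S_5 of order 5! = 120.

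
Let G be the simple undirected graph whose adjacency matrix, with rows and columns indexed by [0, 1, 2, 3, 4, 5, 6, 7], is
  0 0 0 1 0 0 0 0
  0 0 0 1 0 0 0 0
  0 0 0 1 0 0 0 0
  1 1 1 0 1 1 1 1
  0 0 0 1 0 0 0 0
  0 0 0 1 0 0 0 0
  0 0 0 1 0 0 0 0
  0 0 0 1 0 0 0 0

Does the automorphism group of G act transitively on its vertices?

No

Vertex 3 is the only vertex of degree 7, so every automorphism fixes it; G is not vertex-transitive.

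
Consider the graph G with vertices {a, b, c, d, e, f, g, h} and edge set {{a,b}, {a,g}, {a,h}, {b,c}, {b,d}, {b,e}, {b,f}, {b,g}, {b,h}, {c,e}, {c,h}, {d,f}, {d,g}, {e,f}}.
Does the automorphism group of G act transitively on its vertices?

No

Vertex b is the only vertex of degree 7, so every automorphism fixes it; G is not vertex-transitive.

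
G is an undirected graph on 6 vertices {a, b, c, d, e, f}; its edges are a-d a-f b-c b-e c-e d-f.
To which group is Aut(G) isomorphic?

G has two connected components, {a, d, f} and {b, c, e}; each is 2-regular, so G = C_3 ⊔ C_3. With two isomorphic components, Aut(G) = Aut(C_3) ≀ S_2 = (D_3 × D_3) ⋊ Z_2: permute each cycle by D_3, then optionally swap the two cycles. Order 2·(2·3)² = 72.

D_3 ≀ Z_2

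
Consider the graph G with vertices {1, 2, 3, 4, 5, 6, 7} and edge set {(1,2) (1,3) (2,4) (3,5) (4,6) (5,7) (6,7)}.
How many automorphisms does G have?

14

G is 2-regular and connected on 7 vertices, i.e. the cycle C_7. C_7 has 7 rotations and 7 reflections, so Aut(C_7) ≅ D_7 of order 14.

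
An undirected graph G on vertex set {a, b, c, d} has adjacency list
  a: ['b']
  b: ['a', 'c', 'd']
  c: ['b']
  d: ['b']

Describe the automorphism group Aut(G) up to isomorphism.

S_3

Vertex b has degree 3 and every other vertex has degree 1, so G is the star K_{1,3} with centre b. The 3 leaves are pairwise interchangeable while the centre is fixed, giving Aut(G) = S_3.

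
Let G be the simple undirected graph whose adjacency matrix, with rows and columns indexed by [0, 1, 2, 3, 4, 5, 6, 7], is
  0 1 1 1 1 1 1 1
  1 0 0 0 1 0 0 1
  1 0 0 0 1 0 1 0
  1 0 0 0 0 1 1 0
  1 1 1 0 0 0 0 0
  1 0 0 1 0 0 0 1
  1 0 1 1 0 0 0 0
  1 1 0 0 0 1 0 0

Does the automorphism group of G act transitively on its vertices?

Vertex 0 is the only vertex of degree 7, so every automorphism fixes it; G is not vertex-transitive.

No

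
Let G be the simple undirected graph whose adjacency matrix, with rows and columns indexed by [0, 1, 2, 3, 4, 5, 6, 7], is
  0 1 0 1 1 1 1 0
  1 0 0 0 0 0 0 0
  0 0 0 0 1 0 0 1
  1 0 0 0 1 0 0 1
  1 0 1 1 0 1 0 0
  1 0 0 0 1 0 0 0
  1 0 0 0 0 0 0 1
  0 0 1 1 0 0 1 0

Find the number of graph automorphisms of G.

Degrees alone do not determine every vertex (e.g. 2 and 5 both have degree 2), but their neighbour-degree multisets differ: N(2) has degrees [3, 4] while N(5) has degrees [4, 5]. Repeating this refinement separates all vertices, so the only automorphism is the identity.

1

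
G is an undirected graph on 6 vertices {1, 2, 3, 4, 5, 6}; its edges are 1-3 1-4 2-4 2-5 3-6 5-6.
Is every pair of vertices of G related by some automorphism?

Yes

G is 2-regular and connected on 6 vertices, i.e. the cycle C_6. The automorphisms of the 6-cycle are exactly the symmetries of a regular 6-gon: the dihedral group D_6, |D_6| = 12. This group acts transitively on the 6 vertices.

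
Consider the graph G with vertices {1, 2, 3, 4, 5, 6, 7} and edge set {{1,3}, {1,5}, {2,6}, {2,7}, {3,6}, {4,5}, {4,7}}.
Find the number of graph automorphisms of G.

14

G is 2-regular and connected on 7 vertices, i.e. the cycle C_7. C_7 has 7 rotations and 7 reflections, so Aut(C_7) ≅ D_7 of order 14.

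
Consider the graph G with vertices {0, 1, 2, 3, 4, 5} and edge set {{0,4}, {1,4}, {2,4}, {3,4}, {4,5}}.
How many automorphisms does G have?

120

Vertex 4 has degree 5 and every other vertex has degree 1, so G is the star K_{1,5} with centre 4. Any automorphism fixes the centre and permutes the 5 leaves freely, so Aut(G) ≅ S_5 of order 5! = 120.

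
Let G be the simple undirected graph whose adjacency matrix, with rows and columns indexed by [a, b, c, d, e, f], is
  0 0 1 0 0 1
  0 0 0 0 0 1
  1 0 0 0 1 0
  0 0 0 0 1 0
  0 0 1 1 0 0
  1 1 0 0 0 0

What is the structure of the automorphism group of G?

The degree sequence is [2, 1, 2, 1, 2, 2]; the two degree-1 vertices b and d are the ends of a path, so G = P_6. A path has exactly one nontrivial symmetry — reversal — giving Aut(G) of order 2.

C_2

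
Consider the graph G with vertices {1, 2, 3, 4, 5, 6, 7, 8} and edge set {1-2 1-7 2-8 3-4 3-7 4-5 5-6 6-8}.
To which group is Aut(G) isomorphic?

D_8

Every vertex has degree 2 and the graph is connected, so G is the 8-cycle C_8. The automorphisms of the 8-cycle are exactly the symmetries of a regular 8-gon: the dihedral group D_8, |D_8| = 16.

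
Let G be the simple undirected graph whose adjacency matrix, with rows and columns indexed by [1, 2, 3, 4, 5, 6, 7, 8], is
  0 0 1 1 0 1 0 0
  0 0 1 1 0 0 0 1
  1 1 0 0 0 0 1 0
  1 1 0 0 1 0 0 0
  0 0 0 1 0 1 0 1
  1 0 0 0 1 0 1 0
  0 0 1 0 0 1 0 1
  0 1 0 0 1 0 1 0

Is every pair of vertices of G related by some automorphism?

G is 3-regular and bipartite on 2^3 = 8 vertices with girth 4; it is the hypercube graph Q_3. Aut(Q_3) consists of the signed permutations of the 3 coordinate axes: 3! permutations times 2^3 sign flips, so |Aut| = 2^3·3! = 48. Under this action every vertex can be carried to every other, so G is vertex-transitive.

Yes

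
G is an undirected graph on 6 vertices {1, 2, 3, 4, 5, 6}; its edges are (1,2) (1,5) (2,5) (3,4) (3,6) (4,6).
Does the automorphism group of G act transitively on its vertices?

G has two connected components, {3, 4, 6} and {1, 2, 5}; each is 2-regular, so G = C_3 ⊔ C_3. Aut of a disjoint union of two copies of C_3 is the wreath product D_3 ≀ Z_2, of order 2·6² = 72. Under this action every vertex can be carried to every other, so G is vertex-transitive.

Yes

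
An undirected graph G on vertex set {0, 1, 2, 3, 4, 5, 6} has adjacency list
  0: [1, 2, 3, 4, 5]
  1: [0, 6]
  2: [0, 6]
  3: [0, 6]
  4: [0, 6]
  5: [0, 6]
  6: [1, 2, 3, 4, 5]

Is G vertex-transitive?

No

Automorphisms preserve degree, but G has vertices of degree 2 and vertices of degree 5; no automorphism maps one to the other, so G is not vertex-transitive.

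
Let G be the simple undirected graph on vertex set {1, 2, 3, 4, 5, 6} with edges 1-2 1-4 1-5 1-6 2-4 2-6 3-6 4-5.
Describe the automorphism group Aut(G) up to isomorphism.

{e}

Degrees alone do not determine every vertex (e.g. 2 and 4 both have degree 3), but their neighbour-degree multisets differ: N(2) has degrees [3, 3, 4] while N(4) has degrees [2, 3, 4]. Repeating this refinement separates all vertices, so the only automorphism is the identity.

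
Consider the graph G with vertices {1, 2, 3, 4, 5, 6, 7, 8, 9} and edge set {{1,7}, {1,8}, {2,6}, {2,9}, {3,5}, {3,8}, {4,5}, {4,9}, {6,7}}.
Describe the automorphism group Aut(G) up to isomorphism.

G is 2-regular and connected on 9 vertices, i.e. the cycle C_9. C_9 has 9 rotations and 9 reflections, so Aut(C_9) ≅ D_9 of order 18.

the dihedral group of order 18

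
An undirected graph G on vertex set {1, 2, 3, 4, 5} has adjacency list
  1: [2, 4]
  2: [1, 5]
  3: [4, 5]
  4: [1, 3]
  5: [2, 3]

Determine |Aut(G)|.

G is 2-regular and connected on 5 vertices, i.e. the cycle C_5. C_5 has 5 rotations and 5 reflections, so Aut(C_5) ≅ D_5 of order 10.

10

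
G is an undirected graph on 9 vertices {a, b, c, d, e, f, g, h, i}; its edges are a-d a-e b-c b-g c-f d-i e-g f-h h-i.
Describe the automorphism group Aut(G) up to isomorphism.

Every vertex has degree 2 and the graph is connected, so G is the 9-cycle C_9. The automorphisms of the 9-cycle are exactly the symmetries of a regular 9-gon: the dihedral group D_9, |D_9| = 18.

D_9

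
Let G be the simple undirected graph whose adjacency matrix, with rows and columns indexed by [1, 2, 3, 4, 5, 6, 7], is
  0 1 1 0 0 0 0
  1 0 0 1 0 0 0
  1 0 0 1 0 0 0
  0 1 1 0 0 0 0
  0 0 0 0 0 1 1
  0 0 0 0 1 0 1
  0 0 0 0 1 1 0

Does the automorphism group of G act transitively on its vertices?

G has two connected components, {1, 2, 3, 4} and {5, 6, 7}; each is 2-regular, so G = C_4 ⊔ C_3. The orbit of 1 under Aut(G) is {1, 2, 3, 4}, which does not contain 5, so G is not vertex-transitive.

No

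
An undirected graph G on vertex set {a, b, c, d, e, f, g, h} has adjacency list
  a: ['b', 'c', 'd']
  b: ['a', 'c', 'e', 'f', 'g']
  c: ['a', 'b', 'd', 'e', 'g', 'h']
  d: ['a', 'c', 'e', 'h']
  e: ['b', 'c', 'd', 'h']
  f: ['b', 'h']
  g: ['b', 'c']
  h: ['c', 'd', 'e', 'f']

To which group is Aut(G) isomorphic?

Degrees alone do not determine every vertex (e.g. d and e both have degree 4), but their neighbour-degree multisets differ: N(d) has degrees [3, 4, 4, 6] while N(e) has degrees [4, 4, 5, 6]. Repeating this refinement separates all vertices, so the only automorphism is the identity.

the trivial group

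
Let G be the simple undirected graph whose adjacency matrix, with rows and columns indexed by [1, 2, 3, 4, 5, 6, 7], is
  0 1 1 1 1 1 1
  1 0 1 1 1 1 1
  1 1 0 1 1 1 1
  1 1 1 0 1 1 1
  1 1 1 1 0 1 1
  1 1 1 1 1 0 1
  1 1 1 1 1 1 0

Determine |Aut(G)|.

Every vertex has degree 6, so G is the complete graph K_7. Every bijection on the vertex set is an automorphism of K_7; hence Aut(K_7) ≅ S_7, order 5040.

5040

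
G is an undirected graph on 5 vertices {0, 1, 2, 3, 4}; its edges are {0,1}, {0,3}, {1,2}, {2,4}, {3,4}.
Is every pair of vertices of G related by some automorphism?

Yes

Every vertex has degree 2 and the graph is connected, so G is the 5-cycle C_5. C_5 has 5 rotations and 5 reflections, so Aut(C_5) ≅ D_5 of order 10. Under this action every vertex can be carried to every other, so G is vertex-transitive.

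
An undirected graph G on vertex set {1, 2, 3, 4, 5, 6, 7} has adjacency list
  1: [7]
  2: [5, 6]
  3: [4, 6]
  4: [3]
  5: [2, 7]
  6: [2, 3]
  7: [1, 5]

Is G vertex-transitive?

Automorphisms preserve degree, but G has vertices of degree 1 and vertices of degree 2; no automorphism maps one to the other, so G is not vertex-transitive.

No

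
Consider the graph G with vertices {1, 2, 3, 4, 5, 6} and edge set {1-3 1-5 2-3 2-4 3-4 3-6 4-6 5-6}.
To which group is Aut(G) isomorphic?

the trivial group

The degree sequence is [2, 2, 4, 3, 2, 3]. Checking the degree-preserving permutations of the vertex set shows that none except the identity preserves every edge, so Aut(G) is trivial.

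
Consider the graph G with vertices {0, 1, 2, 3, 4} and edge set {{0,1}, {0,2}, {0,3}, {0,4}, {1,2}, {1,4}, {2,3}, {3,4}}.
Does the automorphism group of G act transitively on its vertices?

Vertex 0 is the only vertex of degree 4, so every automorphism fixes it; G is not vertex-transitive.

No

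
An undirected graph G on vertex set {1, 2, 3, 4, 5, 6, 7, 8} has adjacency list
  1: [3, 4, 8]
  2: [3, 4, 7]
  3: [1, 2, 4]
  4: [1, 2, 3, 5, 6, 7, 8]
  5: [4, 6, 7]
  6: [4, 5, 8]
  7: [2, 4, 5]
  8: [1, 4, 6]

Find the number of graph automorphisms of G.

14

Vertex 4 is the unique vertex of degree 7; the remaining 7 vertices each have degree 3 and induce a cycle, so G is the wheel on 8 vertices with hub 4. With the hub fixed, the remaining symmetry is that of the rim cycle C_7, giving the dihedral group D_7.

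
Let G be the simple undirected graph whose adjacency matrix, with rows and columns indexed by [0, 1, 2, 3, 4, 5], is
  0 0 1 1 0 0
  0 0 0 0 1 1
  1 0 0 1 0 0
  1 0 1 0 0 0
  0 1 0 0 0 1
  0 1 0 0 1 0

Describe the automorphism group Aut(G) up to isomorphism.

G has two connected components, {0, 2, 3} and {1, 4, 5}; each is 2-regular, so G = C_3 ⊔ C_3. With two isomorphic components, Aut(G) = Aut(C_3) ≀ S_2 = (D_3 × D_3) ⋊ Z_2: permute each cycle by D_3, then optionally swap the two cycles. Order 2·(2·3)² = 72.

D_3 ≀ Z_2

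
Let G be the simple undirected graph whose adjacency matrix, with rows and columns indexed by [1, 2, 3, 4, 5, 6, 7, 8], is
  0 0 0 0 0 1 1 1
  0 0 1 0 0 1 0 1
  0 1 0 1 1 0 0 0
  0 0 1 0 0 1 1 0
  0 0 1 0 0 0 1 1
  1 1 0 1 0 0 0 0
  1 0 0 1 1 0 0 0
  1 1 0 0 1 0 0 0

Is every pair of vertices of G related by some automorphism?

Yes

G is 3-regular and bipartite on 2^3 = 8 vertices with girth 4; it is the hypercube graph Q_3. The symmetry group of the 3-cube is the hyperoctahedral group B_3 = Z_2 ≀ S_3, of order 2^3·3! = 48. This group acts transitively on the 8 vertices.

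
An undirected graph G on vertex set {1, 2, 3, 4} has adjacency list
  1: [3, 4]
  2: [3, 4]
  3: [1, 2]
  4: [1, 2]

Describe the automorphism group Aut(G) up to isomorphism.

the dihedral group of order 8

G is 2-regular and connected on 4 vertices, i.e. the cycle C_4. C_4 has 4 rotations and 4 reflections, so Aut(C_4) ≅ D_4 of order 8.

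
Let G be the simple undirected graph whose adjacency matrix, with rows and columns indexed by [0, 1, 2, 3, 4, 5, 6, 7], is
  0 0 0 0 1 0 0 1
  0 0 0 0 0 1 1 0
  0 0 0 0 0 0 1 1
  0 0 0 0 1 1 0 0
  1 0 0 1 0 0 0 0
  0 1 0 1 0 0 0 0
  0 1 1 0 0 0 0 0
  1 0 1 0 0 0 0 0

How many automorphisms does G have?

G is 2-regular and connected on 8 vertices, i.e. the cycle C_8. The automorphisms of the 8-cycle are exactly the symmetries of a regular 8-gon: the dihedral group D_8, |D_8| = 16.

16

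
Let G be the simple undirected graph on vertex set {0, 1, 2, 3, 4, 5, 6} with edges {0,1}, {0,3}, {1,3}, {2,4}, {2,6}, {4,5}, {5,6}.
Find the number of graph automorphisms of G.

48

G has two connected components, {2, 4, 5, 6} and {0, 1, 3}; each is 2-regular, so G = C_4 ⊔ C_3. No automorphism exchanges components of different sizes, hence Aut(G) is the direct product D_4 × D_3, order 48.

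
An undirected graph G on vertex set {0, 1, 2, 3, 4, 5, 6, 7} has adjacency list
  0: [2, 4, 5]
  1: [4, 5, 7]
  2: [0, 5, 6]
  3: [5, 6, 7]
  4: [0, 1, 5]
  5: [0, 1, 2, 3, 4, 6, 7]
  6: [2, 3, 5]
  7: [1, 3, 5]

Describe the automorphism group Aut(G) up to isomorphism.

Vertex 5 is the unique vertex of degree 7; the remaining 7 vertices each have degree 3 and induce a cycle, so G is the wheel on 8 vertices with hub 5. Every automorphism fixes the hub and acts on the rim 7-cycle, so Aut(G) ≅ Aut(C_7) = D_7 of order 14.

the dihedral group of order 14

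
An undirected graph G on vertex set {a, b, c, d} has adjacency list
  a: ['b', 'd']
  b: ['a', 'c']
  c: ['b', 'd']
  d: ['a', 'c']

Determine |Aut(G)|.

G is 2-regular and connected on 4 vertices, i.e. the cycle C_4. The automorphisms of the 4-cycle are exactly the symmetries of a regular 4-gon: the dihedral group D_4, |D_4| = 8.

8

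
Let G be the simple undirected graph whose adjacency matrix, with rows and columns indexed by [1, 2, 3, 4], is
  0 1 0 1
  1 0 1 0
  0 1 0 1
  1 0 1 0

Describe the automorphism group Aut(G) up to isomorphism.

G is 2-regular and bipartite on 2^2 = 4 vertices with girth 4; it is the hypercube graph Q_2. The symmetry group of the 2-cube is the hyperoctahedral group B_2 = Z_2 ≀ S_2, of order 2^2·2! = 8.

the hyperoctahedral group B_2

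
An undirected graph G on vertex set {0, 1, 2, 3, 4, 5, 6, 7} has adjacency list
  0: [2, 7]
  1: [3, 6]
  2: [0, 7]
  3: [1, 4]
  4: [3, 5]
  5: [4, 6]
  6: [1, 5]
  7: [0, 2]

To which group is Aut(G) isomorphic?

D_5 × D_3

G has two connected components, {1, 3, 4, 5, 6} and {0, 2, 7}; each is 2-regular, so G = C_5 ⊔ C_3. No automorphism exchanges components of different sizes, hence Aut(G) is the direct product D_5 × D_3, order 60.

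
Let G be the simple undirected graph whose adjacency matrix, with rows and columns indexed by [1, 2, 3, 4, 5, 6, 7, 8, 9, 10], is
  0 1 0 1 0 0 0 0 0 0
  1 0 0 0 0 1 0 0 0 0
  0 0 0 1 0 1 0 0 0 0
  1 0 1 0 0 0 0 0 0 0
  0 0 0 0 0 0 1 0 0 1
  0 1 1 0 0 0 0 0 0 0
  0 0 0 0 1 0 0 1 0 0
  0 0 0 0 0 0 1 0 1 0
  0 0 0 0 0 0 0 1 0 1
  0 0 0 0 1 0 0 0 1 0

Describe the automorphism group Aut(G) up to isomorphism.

D_5 ≀ Z_2

G has two connected components, {1, 2, 3, 4, 6} and {5, 7, 8, 9, 10}; each is 2-regular, so G = C_5 ⊔ C_5. With two isomorphic components, Aut(G) = Aut(C_5) ≀ S_2 = (D_5 × D_5) ⋊ Z_2: permute each cycle by D_5, then optionally swap the two cycles. Order 2·(2·5)² = 200.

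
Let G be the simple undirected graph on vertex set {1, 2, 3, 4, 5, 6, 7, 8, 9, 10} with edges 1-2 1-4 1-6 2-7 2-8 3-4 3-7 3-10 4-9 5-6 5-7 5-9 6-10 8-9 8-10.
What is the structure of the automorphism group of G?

G is 3-regular on 10 vertices with no triangles and no 4-cycles (girth 5): this is the Petersen graph. It is a classical fact that the Petersen graph has automorphism group S_5 (order 120), arising from its description as the Kneser graph K(5,2).

the symmetric group S_5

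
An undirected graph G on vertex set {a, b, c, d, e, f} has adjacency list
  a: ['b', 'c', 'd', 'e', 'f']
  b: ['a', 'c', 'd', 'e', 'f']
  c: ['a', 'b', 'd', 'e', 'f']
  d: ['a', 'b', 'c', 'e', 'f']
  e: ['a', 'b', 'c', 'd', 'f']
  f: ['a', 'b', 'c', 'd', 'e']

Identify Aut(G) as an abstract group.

the symmetric group on 6 letters

All 6 vertices are pairwise adjacent: G = K_6. Every bijection on the vertex set is an automorphism of K_6; hence Aut(K_6) ≅ S_6, order 720.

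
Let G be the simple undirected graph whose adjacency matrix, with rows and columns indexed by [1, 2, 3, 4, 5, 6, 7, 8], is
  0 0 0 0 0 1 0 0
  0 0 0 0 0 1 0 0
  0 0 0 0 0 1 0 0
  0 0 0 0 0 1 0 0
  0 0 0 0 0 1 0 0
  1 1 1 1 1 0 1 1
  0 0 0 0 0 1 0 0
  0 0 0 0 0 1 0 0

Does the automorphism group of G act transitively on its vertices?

No

Vertex 6 is the only vertex of degree 7, so every automorphism fixes it; G is not vertex-transitive.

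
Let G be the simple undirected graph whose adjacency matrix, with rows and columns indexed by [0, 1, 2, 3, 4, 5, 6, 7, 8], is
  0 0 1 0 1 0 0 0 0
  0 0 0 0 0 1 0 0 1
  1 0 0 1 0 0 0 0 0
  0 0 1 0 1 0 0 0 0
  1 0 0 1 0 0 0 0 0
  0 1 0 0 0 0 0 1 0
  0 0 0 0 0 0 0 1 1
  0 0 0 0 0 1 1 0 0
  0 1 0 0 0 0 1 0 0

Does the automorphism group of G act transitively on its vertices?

G has two connected components, {1, 5, 6, 7, 8} and {0, 2, 3, 4}; each is 2-regular, so G = C_5 ⊔ C_4. The orbit of 0 under Aut(G) is {0, 2, 3, 4}, which does not contain 1, so G is not vertex-transitive.

No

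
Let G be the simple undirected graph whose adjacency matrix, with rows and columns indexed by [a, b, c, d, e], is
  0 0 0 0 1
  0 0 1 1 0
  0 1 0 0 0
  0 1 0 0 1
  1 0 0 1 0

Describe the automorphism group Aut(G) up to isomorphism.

the cyclic group of order 2

The degree sequence is [1, 2, 1, 2, 2]; the two degree-1 vertices a and c are the ends of a path, so G = P_5. The only nontrivial automorphism of a path is the end-to-end reflection, so Aut(G) ≅ Z_2.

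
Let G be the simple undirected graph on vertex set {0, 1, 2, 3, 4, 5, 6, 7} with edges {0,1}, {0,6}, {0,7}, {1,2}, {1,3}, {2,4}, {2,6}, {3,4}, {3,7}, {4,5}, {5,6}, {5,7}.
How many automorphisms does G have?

48

G is 3-regular and bipartite on 2^3 = 8 vertices with girth 4; it is the hypercube graph Q_3. The symmetry group of the 3-cube is the hyperoctahedral group B_3 = Z_2 ≀ S_3, of order 2^3·3! = 48.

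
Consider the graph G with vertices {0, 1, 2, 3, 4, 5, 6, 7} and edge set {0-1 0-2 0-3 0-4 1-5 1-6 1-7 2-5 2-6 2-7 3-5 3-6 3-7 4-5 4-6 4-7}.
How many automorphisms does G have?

G is 4-regular and bipartite with parts {1, 2, 3, 4} and {0, 5, 6, 7} (each part is independent and every cross-pair is an edge), so G = K_{4,4}. Each part can be permuted independently (S_4 × S_4) and the two equal-size parts can also be swapped, giving (S_4 × S_4) ⋊ Z_2 of order 2·(4!)² = 1152.

1152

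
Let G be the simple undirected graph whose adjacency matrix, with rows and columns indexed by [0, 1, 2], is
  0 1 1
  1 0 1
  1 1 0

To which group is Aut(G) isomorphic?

the symmetric group on 3 letters

All 3 vertices are pairwise adjacent: G = K_3. Every bijection on the vertex set is an automorphism of K_3; hence Aut(K_3) ≅ S_3, order 6.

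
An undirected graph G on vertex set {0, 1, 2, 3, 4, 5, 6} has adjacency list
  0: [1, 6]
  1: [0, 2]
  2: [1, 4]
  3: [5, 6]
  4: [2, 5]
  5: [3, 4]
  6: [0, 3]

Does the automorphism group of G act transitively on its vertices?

G is 2-regular and connected on 7 vertices, i.e. the cycle C_7. C_7 has 7 rotations and 7 reflections, so Aut(C_7) ≅ D_7 of order 14. This group acts transitively on the 7 vertices.

Yes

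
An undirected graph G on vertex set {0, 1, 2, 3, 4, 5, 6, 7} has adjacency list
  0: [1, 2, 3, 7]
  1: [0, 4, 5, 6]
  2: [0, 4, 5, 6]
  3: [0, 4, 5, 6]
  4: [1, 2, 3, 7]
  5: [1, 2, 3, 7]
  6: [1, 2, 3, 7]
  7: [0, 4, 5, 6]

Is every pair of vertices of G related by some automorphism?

Yes

G is 4-regular and bipartite with parts {1, 2, 3, 7} and {0, 4, 5, 6} (each part is independent and every cross-pair is an edge), so G = K_{4,4}. Aut(K_{4,4}) is the wreath product S_4 ≀ Z_2: permute within each part, then optionally swap the parts; |Aut| = 2·(4!)² = 1152. This group acts transitively on the 8 vertices.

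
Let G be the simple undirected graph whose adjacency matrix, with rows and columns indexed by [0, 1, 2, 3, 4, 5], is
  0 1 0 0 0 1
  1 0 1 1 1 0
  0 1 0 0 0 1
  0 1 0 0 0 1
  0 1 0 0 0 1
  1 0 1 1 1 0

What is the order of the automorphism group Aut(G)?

48

The vertices split by degree into {1, 5} (degree 4) and {0, 2, 3, 4} (degree 2); every edge runs between the two parts, so G is the complete bipartite graph K_{2,4}. Automorphisms preserve the bipartition setwise (since the parts differ in size) and act as S_2 × S_4 within it; |Aut| = 48.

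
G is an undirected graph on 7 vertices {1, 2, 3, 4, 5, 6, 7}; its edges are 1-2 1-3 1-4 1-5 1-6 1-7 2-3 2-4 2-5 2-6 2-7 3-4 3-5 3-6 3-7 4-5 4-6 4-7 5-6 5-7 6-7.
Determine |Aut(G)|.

5040

All 7 vertices are pairwise adjacent: G = K_7. Every bijection on the vertex set is an automorphism of K_7; hence Aut(K_7) ≅ S_7, order 5040.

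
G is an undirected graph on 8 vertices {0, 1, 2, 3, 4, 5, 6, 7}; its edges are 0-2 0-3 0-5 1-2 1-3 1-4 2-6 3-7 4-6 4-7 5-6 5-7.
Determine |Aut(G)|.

G is 3-regular and bipartite on 2^3 = 8 vertices with girth 4; it is the hypercube graph Q_3. The symmetry group of the 3-cube is the hyperoctahedral group B_3 = Z_2 ≀ S_3, of order 2^3·3! = 48.

48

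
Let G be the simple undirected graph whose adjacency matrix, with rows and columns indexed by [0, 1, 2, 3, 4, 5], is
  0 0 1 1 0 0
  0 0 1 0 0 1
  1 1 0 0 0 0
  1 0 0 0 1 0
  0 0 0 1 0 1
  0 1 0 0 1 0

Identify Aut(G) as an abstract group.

G is 2-regular and connected on 6 vertices, i.e. the cycle C_6. C_6 has 6 rotations and 6 reflections, so Aut(C_6) ≅ D_6 of order 12.

the dihedral group of order 12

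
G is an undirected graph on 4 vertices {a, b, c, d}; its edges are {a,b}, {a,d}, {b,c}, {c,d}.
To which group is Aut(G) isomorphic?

Every vertex has degree 2 and the graph is connected, so G is the 4-cycle C_4. C_4 has 4 rotations and 4 reflections, so Aut(C_4) ≅ D_4 of order 8.

the dihedral group of order 8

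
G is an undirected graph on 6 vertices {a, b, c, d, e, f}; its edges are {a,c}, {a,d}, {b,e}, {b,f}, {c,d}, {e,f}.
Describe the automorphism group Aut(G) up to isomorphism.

G has two connected components, {b, e, f} and {a, c, d}; each is 2-regular, so G = C_3 ⊔ C_3. Aut of a disjoint union of two copies of C_3 is the wreath product D_3 ≀ Z_2, of order 2·6² = 72.

D_3 ≀ Z_2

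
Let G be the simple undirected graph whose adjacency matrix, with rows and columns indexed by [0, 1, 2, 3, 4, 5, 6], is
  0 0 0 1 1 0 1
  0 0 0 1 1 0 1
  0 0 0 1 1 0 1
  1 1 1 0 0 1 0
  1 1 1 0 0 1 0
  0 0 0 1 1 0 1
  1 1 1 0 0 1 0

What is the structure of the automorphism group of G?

The vertices split by degree into {3, 4, 6} (degree 4) and {0, 1, 2, 5} (degree 3); every edge runs between the two parts, so G is the complete bipartite graph K_{3,4}. The parts have unequal sizes, so no automorphism swaps them; each part is permuted independently, giving S_3 × S_4 of order 3!·4! = 144.

S_3 × S_4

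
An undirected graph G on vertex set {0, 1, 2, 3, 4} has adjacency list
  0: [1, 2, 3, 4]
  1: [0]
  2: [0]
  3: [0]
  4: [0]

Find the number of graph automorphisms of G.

24

Vertex 0 has degree 4 and every other vertex has degree 1, so G is the star K_{1,4} with centre 0. The 4 leaves are pairwise interchangeable while the centre is fixed, giving Aut(G) = S_4.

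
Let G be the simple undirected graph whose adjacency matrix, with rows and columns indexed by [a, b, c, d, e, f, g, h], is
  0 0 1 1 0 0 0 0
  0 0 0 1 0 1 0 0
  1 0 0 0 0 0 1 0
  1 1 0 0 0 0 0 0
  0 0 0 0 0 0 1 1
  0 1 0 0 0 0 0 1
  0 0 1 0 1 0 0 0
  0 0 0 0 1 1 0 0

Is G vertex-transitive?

Yes

G is 2-regular and connected on 8 vertices, i.e. the cycle C_8. The automorphisms of the 8-cycle are exactly the symmetries of a regular 8-gon: the dihedral group D_8, |D_8| = 16. Under this action every vertex can be carried to every other, so G is vertex-transitive.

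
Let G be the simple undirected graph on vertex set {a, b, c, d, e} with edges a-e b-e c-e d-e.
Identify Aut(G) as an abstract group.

Vertex e has degree 4 and every other vertex has degree 1, so G is the star K_{1,4} with centre e. Any automorphism fixes the centre and permutes the 4 leaves freely, so Aut(G) ≅ S_4 of order 4! = 24.

S_4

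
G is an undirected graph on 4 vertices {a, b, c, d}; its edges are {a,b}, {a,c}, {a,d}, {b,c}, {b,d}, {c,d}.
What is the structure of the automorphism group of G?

the symmetric group on 4 letters

All 4 vertices are pairwise adjacent: G = K_4. Any permutation of the 4 vertices preserves K_4, so Aut(K_4) = S_4 of order 4! = 24.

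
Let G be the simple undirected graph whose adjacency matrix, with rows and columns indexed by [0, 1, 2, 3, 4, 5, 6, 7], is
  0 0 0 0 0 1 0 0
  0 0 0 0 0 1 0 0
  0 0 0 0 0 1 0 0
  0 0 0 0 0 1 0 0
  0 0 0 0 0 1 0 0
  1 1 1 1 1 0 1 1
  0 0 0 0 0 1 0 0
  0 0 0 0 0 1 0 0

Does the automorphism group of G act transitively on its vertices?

Vertex 5 is the only vertex of degree 7, so every automorphism fixes it; G is not vertex-transitive.

No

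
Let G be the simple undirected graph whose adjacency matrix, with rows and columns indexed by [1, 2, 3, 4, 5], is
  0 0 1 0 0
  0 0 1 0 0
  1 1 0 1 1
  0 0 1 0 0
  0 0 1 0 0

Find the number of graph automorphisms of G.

Vertex 3 has degree 4 and every other vertex has degree 1, so G is the star K_{1,4} with centre 3. Any automorphism fixes the centre and permutes the 4 leaves freely, so Aut(G) ≅ S_4 of order 4! = 24.

24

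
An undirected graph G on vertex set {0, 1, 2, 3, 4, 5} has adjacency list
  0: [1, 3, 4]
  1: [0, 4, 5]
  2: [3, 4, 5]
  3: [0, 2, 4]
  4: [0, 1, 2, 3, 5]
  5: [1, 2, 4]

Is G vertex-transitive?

Vertex 4 is the only vertex of degree 5, so every automorphism fixes it; G is not vertex-transitive.

No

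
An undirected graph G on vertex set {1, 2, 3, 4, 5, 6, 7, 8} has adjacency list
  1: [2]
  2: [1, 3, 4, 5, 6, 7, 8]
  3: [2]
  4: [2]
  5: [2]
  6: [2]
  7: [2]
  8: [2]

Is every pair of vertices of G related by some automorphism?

Vertex 2 is the only vertex of degree 7, so every automorphism fixes it; G is not vertex-transitive.

No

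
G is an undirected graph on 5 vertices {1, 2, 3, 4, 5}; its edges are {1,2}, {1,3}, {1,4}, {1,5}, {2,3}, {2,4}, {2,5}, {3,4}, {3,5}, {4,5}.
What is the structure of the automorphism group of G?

Every vertex has degree 4, so G is the complete graph K_5. Any permutation of the 5 vertices preserves K_5, so Aut(K_5) = S_5 of order 5! = 120.

S_5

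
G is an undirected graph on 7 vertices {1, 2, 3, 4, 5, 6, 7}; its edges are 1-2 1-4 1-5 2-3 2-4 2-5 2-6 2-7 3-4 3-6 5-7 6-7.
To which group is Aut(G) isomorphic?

D_6

Vertex 2 is the unique vertex of degree 6; the remaining 6 vertices each have degree 3 and induce a cycle, so G is the wheel on 7 vertices with hub 2. Every automorphism fixes the hub and acts on the rim 6-cycle, so Aut(G) ≅ Aut(C_6) = D_6 of order 12.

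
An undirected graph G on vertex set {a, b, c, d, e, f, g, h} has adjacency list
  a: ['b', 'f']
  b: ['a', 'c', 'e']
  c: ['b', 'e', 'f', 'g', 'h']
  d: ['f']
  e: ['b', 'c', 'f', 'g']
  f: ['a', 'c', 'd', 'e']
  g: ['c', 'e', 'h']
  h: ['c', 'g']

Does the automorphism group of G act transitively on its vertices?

Vertex c is the only vertex of degree 5, so every automorphism fixes it; G is not vertex-transitive.

No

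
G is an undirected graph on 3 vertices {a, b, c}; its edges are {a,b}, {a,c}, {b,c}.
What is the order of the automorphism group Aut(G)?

All 3 vertices are pairwise adjacent: G = K_3. Every bijection on the vertex set is an automorphism of K_3; hence Aut(K_3) ≅ S_3, order 6.

6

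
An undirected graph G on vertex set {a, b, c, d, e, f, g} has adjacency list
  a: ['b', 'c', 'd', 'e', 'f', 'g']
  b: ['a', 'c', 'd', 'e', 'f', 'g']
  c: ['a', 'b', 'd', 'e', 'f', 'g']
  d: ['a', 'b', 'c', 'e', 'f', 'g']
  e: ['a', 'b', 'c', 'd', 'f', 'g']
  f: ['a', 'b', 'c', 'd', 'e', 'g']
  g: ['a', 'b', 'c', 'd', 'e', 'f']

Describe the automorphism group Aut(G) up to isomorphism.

Every vertex has degree 6, so G is the complete graph K_7. Every bijection on the vertex set is an automorphism of K_7; hence Aut(K_7) ≅ S_7, order 5040.

S_7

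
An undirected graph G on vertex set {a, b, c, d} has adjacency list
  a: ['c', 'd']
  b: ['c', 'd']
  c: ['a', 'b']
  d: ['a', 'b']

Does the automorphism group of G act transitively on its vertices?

Yes

G is 2-regular and bipartite on 2^2 = 4 vertices with girth 4; it is the hypercube graph Q_2. The symmetry group of the 2-cube is the hyperoctahedral group B_2 = Z_2 ≀ S_2, of order 2^2·2! = 8. This group acts transitively on the 4 vertices.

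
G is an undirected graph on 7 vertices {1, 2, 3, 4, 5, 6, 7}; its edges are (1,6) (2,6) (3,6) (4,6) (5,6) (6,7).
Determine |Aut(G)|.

720

Vertex 6 has degree 6 and every other vertex has degree 1, so G is the star K_{1,6} with centre 6. Any automorphism fixes the centre and permutes the 6 leaves freely, so Aut(G) ≅ S_6 of order 6! = 720.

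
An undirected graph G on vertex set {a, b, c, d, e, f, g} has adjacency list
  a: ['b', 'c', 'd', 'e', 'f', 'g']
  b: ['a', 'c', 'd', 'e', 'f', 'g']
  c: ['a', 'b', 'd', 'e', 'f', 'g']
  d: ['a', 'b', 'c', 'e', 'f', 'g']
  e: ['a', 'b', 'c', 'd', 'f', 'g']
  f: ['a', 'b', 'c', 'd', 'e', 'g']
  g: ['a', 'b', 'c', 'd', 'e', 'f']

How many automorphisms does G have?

5040

All 7 vertices are pairwise adjacent: G = K_7. Any permutation of the 7 vertices preserves K_7, so Aut(K_7) = S_7 of order 7! = 5040.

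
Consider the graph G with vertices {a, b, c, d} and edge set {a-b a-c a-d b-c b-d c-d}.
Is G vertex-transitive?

Yes

All 4 vertices are pairwise adjacent: G = K_4. Every bijection on the vertex set is an automorphism of K_4; hence Aut(K_4) ≅ S_4, order 24. Under this action every vertex can be carried to every other, so G is vertex-transitive.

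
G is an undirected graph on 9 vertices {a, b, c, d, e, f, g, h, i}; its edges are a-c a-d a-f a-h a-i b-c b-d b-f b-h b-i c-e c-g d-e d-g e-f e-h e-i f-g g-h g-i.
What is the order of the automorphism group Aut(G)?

2880

The vertices split by degree into {a, b, e, g} (degree 5) and {c, d, f, h, i} (degree 4); every edge runs between the two parts, so G is the complete bipartite graph K_{4,5}. The parts have unequal sizes, so no automorphism swaps them; each part is permuted independently, giving S_4 × S_5 of order 4!·5! = 2880.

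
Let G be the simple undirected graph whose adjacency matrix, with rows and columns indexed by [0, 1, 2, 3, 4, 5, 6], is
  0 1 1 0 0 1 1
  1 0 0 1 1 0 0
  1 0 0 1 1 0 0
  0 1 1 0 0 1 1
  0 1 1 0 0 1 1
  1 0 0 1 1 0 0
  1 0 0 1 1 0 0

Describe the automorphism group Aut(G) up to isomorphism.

The vertices split by degree into {0, 3, 4} (degree 4) and {1, 2, 5, 6} (degree 3); every edge runs between the two parts, so G is the complete bipartite graph K_{3,4}. The parts have unequal sizes, so no automorphism swaps them; each part is permuted independently, giving S_3 × S_4 of order 3!·4! = 144.

S_3 × S_4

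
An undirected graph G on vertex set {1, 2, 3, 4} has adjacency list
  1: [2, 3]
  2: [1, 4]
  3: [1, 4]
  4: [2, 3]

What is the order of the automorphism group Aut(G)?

G is 2-regular and bipartite with parts {1, 4} and {2, 3} (each part is independent and every cross-pair is an edge), so G = K_{2,2}. Each part can be permuted independently (S_2 × S_2) and the two equal-size parts can also be swapped, giving (S_2 × S_2) ⋊ Z_2 of order 2·(2!)² = 8.

8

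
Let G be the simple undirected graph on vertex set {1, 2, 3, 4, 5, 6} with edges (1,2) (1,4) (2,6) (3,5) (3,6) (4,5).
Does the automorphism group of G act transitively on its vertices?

G is 2-regular and connected on 6 vertices, i.e. the cycle C_6. The automorphisms of the 6-cycle are exactly the symmetries of a regular 6-gon: the dihedral group D_6, |D_6| = 12. This group acts transitively on the 6 vertices.

Yes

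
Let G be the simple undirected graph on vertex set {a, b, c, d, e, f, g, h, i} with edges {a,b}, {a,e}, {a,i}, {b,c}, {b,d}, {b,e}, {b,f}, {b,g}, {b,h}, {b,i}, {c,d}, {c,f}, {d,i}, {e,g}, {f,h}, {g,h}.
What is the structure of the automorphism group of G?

D_8

Vertex b is the unique vertex of degree 8; the remaining 8 vertices each have degree 3 and induce a cycle, so G is the wheel on 9 vertices with hub b. With the hub fixed, the remaining symmetry is that of the rim cycle C_8, giving the dihedral group D_8.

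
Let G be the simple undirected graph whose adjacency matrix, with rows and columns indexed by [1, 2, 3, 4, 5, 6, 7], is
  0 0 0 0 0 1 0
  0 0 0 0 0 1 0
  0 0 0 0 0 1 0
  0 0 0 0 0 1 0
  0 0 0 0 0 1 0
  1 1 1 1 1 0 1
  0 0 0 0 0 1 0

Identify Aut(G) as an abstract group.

Vertex 6 has degree 6 and every other vertex has degree 1, so G is the star K_{1,6} with centre 6. Any automorphism fixes the centre and permutes the 6 leaves freely, so Aut(G) ≅ S_6 of order 6! = 720.

S_6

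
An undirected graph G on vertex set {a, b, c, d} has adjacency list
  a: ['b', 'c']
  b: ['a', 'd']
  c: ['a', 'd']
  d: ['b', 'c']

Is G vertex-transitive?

G is 2-regular and bipartite on 2^2 = 4 vertices with girth 4; it is the hypercube graph Q_2. The symmetry group of the 2-cube is the hyperoctahedral group B_2 = Z_2 ≀ S_2, of order 2^2·2! = 8. Under this action every vertex can be carried to every other, so G is vertex-transitive.

Yes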